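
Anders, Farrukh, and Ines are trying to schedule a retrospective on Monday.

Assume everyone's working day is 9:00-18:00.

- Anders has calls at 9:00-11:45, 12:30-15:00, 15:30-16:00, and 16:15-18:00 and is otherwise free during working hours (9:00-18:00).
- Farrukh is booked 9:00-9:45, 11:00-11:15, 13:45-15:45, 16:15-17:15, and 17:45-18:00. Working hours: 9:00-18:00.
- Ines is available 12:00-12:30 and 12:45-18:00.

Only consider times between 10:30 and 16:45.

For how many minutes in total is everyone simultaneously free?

45 minutes

Anders free within 09:00–18:00: 11:45–12:30, 15:00–15:30, 16:00–16:15.
Farrukh free within 09:00–18:00: 09:45–11:00, 11:15–13:45, 15:45–16:15, 17:15–17:45.
Anders ∩ Farrukh: 11:45–12:30, 16:00–16:15.
Anders ∩ Farrukh ∩ Ines: 12:00–12:30, 16:00–16:15.
Restricted to 10:30–16:45: 12:00–12:30, 16:00–16:15.
Total common minutes: 30 + 15 = 45.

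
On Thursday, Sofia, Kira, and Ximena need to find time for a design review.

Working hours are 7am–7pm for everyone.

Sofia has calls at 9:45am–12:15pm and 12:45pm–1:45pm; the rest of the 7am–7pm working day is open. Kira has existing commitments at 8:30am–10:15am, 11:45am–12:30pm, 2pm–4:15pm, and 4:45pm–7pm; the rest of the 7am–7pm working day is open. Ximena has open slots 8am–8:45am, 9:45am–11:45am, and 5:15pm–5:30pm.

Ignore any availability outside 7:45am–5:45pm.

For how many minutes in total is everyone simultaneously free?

30 minutes

Sofia free within 07:00–19:00: 07:00–09:45, 12:15–12:45, 13:45–19:00.
Kira free within 07:00–19:00: 07:00–08:30, 10:15–11:45, 12:30–14:00, 16:15–16:45.
Sofia ∩ Kira: 07:00–08:30, 12:30–12:45, 13:45–14:00, 16:15–16:45.
Sofia ∩ Kira ∩ Ximena: 08:00–08:30.
Restricted to 07:45–17:45: 08:00–08:30.
Total common minutes: 30.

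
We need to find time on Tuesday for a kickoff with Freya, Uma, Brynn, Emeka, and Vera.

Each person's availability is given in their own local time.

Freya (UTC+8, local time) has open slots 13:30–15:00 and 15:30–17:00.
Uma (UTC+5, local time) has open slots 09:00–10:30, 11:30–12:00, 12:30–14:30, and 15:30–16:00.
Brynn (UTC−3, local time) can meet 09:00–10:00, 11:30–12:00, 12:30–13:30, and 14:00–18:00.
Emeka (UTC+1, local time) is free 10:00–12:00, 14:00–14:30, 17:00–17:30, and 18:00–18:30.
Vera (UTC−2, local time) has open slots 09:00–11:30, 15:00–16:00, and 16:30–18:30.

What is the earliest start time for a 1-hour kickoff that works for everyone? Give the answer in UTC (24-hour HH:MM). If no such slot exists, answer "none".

Freya → UTC: 05:30–07:00, 07:30–09:00.
Uma → UTC: 04:00–05:30, 06:30–07:00, 07:30–09:30, 10:30–11:00.
Brynn → UTC: 12:00–13:00, 14:30–15:00, 15:30–16:30, 17:00–21:00.
Emeka → UTC: 09:00–11:00, 13:00–13:30, 16:00–16:30, 17:00–17:30.
Vera → UTC: 11:00–13:30, 17:00–18:00, 18:30–20:30.
Freya ∩ Uma: 06:30–07:00, 07:30–09:00.
Freya ∩ Uma ∩ Brynn: (none).
Freya ∩ Uma ∩ Brynn ∩ Emeka: (none).
Freya ∩ Uma ∩ Brynn ∩ Emeka ∩ Vera: (none).
Windows ≥ 60 min: (none).

none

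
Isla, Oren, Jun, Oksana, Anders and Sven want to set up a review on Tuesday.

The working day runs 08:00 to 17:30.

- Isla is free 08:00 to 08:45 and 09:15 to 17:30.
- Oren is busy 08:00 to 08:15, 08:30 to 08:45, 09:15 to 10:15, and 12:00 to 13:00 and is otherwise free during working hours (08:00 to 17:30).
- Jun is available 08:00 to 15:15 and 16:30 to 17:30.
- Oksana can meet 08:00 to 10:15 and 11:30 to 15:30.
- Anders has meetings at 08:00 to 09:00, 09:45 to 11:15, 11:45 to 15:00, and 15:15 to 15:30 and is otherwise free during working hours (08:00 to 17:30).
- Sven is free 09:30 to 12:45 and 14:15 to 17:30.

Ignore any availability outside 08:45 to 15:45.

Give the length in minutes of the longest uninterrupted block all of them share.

Oren free within 08:00–17:30: 08:15–08:30, 08:45–09:15, 10:15–12:00, 13:00–17:30.
Anders free within 08:00–17:30: 09:00–09:45, 11:15–11:45, 15:00–15:15, 15:30–17:30.
Isla ∩ Oren: 08:15–08:30, 10:15–12:00, 13:00–17:30.
Isla ∩ Oren ∩ Jun: 08:15–08:30, 10:15–12:00, 13:00–15:15, 16:30–17:30.
Isla ∩ Oren ∩ Jun ∩ Oksana: 08:15–08:30, 11:30–12:00, 13:00–15:15.
Isla ∩ Oren ∩ Jun ∩ Oksana ∩ Anders: 11:30–11:45, 15:00–15:15.
Isla ∩ Oren ∩ Jun ∩ Oksana ∩ Anders ∩ Sven: 11:30–11:45, 15:00–15:15.
Restricted to 08:45–15:45: 11:30–11:45, 15:00–15:15.
Common window lengths: 15, 15 min; longest is 15.

15 minutes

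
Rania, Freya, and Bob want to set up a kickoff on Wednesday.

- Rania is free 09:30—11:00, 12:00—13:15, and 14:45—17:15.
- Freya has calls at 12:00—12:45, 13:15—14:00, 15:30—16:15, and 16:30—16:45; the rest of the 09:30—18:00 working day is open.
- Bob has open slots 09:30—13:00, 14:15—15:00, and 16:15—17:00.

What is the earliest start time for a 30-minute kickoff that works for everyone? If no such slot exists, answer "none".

Freya free within 09:30–18:00: 09:30–12:00, 12:45–13:15, 14:00–15:30, 16:15–16:30, 16:45–18:00.
Rania ∩ Freya: 09:30–11:00, 12:45–13:15, 14:45–15:30, 16:15–16:30, 16:45–17:15.
Rania ∩ Freya ∩ Bob: 09:30–11:00, 12:45–13:00, 14:45–15:00, 16:15–16:30, 16:45–17:00.
Windows ≥ 30 min: 09:30–11:00.
Earliest such window starts at 09:30.

09:30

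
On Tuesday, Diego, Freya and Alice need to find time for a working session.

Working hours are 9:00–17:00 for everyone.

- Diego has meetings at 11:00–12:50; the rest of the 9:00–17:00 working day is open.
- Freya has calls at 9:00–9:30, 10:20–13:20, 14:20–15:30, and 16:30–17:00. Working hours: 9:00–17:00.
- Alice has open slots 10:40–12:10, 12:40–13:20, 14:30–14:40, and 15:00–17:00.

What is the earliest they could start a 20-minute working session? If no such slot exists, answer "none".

Diego free within 09:00–17:00: 09:00–11:00, 12:50–17:00.
Freya free within 09:00–17:00: 09:30–10:20, 13:20–14:20, 15:30–16:30.
Diego ∩ Freya: 09:30–10:20, 13:20–14:20, 15:30–16:30.
Diego ∩ Freya ∩ Alice: 15:30–16:30.
Windows ≥ 20 min: 15:30–16:30.
Earliest such window starts at 15:30.

15:30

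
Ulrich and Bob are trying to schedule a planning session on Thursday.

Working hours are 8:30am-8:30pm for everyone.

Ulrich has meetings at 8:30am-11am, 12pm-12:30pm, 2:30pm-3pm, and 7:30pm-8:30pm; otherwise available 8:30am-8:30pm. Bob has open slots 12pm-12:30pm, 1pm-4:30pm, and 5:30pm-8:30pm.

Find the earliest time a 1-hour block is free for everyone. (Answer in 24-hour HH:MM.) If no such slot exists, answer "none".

Ulrich free within 08:30–20:30: 11:00–12:00, 12:30–14:30, 15:00–19:30.
Ulrich ∩ Bob: 13:00–14:30, 15:00–16:30, 17:30–19:30.
Windows ≥ 60 min: 13:00–14:30, 15:00–16:30, 17:30–19:30.
Earliest such window starts at 13:00.

13:00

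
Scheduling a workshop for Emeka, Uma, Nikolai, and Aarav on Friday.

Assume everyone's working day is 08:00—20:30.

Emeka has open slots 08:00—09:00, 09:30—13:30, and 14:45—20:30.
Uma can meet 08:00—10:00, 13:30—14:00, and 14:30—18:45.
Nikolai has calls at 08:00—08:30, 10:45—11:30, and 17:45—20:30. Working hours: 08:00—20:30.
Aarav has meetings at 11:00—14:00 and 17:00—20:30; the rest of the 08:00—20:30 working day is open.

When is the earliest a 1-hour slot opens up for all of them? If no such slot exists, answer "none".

Nikolai free within 08:00–20:30: 08:30–10:45, 11:30–17:45.
Aarav free within 08:00–20:30: 08:00–11:00, 14:00–17:00.
Emeka ∩ Uma: 08:00–09:00, 09:30–10:00, 14:45–18:45.
Emeka ∩ Uma ∩ Nikolai: 08:30–09:00, 09:30–10:00, 14:45–17:45.
Emeka ∩ Uma ∩ Nikolai ∩ Aarav: 08:30–09:00, 09:30–10:00, 14:45–17:00.
Windows ≥ 60 min: 14:45–17:00.
Earliest such window starts at 14:45.

14:45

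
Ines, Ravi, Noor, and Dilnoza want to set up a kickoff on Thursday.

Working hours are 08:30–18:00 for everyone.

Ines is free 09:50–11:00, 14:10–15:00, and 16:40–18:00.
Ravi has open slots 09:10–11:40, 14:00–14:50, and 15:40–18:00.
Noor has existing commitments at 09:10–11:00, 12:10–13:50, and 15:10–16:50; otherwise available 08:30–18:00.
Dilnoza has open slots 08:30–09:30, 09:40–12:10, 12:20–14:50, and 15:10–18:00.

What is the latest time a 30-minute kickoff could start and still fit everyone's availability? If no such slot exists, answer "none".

17:30

Noor free within 08:30–18:00: 08:30–09:10, 11:00–12:10, 13:50–15:10, 16:50–18:00.
Ines ∩ Ravi: 09:50–11:00, 14:10–14:50, 16:40–18:00.
Ines ∩ Ravi ∩ Noor: 14:10–14:50, 16:50–18:00.
Ines ∩ Ravi ∩ Noor ∩ Dilnoza: 14:10–14:50, 16:50–18:00.
Windows ≥ 30 min: 14:10–14:50, 16:50–18:00.
Latest start in the last window 16:50–18:00 is 18:00 − 30 min = 17:30.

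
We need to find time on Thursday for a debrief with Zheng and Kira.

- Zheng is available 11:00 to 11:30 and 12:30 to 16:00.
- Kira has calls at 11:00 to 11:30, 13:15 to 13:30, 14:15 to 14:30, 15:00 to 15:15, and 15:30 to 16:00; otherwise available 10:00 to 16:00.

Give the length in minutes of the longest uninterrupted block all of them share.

Kira free within 10:00–16:00: 10:00–11:00, 11:30–13:15, 13:30–14:15, 14:30–15:00, 15:15–15:30.
Zheng ∩ Kira: 12:30–13:15, 13:30–14:15, 14:30–15:00, 15:15–15:30.
Common window lengths: 45, 45, 30, 15 min; longest is 45.

45 minutes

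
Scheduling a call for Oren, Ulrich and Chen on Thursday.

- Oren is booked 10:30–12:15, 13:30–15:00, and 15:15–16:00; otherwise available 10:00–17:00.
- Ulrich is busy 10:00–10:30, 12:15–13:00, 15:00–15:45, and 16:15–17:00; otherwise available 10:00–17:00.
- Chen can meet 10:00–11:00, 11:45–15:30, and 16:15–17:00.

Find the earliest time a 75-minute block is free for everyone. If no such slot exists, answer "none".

none

Oren free within 10:00–17:00: 10:00–10:30, 12:15–13:30, 15:00–15:15, 16:00–17:00.
Ulrich free within 10:00–17:00: 10:30–12:15, 13:00–15:00, 15:45–16:15.
Oren ∩ Ulrich: 13:00–13:30, 16:00–16:15.
Oren ∩ Ulrich ∩ Chen: 13:00–13:30.
Windows ≥ 75 min: (none).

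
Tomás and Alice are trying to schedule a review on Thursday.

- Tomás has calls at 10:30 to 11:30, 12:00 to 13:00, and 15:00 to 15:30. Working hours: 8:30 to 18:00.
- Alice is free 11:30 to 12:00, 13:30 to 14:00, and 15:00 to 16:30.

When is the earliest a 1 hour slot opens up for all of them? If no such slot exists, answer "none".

Tomás free within 08:30–18:00: 08:30–10:30, 11:30–12:00, 13:00–15:00, 15:30–18:00.
Tomás ∩ Alice: 11:30–12:00, 13:30–14:00, 15:30–16:30.
Windows ≥ 60 min: 15:30–16:30.
Earliest such window starts at 15:30.

15:30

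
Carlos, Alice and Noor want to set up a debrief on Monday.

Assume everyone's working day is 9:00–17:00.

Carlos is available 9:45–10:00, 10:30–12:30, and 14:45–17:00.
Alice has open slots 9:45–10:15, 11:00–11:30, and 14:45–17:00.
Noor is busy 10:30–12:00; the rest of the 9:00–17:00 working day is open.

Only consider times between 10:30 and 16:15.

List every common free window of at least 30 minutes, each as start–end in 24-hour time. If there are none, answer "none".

14:45–16:15

Noor free within 09:00–17:00: 09:00–10:30, 12:00–17:00.
Carlos ∩ Alice: 09:45–10:00, 11:00–11:30, 14:45–17:00.
Carlos ∩ Alice ∩ Noor: 09:45–10:00, 14:45–17:00.
Restricted to 10:30–16:15: 14:45–16:15.
Windows ≥ 30 min: 14:45–16:15.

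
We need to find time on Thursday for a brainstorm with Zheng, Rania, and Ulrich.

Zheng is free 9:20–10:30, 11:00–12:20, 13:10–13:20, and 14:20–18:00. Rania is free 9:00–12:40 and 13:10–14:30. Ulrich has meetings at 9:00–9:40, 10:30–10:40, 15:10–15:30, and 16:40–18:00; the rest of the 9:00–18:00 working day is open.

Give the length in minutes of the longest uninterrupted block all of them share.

80 minutes

Ulrich free within 09:00–18:00: 09:40–10:30, 10:40–15:10, 15:30–16:40.
Zheng ∩ Rania: 09:20–10:30, 11:00–12:20, 13:10–13:20, 14:20–14:30.
Zheng ∩ Rania ∩ Ulrich: 09:40–10:30, 11:00–12:20, 13:10–13:20, 14:20–14:30.
Common window lengths: 50, 80, 10, 10 min; longest is 80.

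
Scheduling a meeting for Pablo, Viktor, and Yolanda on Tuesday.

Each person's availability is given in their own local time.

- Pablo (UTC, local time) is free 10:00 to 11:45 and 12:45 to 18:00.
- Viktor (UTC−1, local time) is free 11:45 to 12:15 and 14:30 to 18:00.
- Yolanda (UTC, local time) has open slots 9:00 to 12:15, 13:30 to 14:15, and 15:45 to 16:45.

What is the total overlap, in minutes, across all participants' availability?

60 minutes

Pablo → UTC: 10:00–11:45, 12:45–18:00.
Viktor → UTC: 12:45–13:15, 15:30–19:00.
Yolanda → UTC: 09:00–12:15, 13:30–14:15, 15:45–16:45.
Pablo ∩ Viktor: 12:45–13:15, 15:30–18:00.
Pablo ∩ Viktor ∩ Yolanda: 15:45–16:45.
Total common minutes: 60.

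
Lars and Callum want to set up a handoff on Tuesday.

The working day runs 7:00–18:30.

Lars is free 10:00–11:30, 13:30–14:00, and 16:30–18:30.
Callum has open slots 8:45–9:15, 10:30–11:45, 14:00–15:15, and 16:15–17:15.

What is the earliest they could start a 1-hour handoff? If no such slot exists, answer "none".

Lars ∩ Callum: 10:30–11:30, 16:30–17:15.
Windows ≥ 60 min: 10:30–11:30.
Earliest such window starts at 10:30.

10:30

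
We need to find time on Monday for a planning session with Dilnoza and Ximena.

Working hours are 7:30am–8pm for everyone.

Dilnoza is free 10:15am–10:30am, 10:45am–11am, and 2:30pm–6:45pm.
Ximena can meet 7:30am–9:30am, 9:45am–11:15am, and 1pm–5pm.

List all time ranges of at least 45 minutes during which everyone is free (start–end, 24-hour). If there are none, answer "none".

Dilnoza ∩ Ximena: 10:15–10:30, 10:45–11:00, 14:30–17:00.
Windows ≥ 45 min: 14:30–17:00.

14:30–17:00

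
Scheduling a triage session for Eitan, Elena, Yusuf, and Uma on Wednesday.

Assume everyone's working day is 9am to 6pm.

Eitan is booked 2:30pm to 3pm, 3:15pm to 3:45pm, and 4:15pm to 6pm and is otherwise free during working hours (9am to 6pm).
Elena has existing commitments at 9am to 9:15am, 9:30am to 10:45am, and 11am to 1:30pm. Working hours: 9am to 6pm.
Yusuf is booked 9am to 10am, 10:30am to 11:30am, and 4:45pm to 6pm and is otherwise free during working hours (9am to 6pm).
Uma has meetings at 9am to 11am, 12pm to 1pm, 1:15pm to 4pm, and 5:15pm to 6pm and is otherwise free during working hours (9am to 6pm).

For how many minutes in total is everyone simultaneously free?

Eitan free within 09:00–18:00: 09:00–14:30, 15:00–15:15, 15:45–16:15.
Elena free within 09:00–18:00: 09:15–09:30, 10:45–11:00, 13:30–18:00.
Yusuf free within 09:00–18:00: 10:00–10:30, 11:30–16:45.
Uma free within 09:00–18:00: 11:00–12:00, 13:00–13:15, 16:00–17:15.
Eitan ∩ Elena: 09:15–09:30, 10:45–11:00, 13:30–14:30, 15:00–15:15, 15:45–16:15.
Eitan ∩ Elena ∩ Yusuf: 13:30–14:30, 15:00–15:15, 15:45–16:15.
Eitan ∩ Elena ∩ Yusuf ∩ Uma: 16:00–16:15.
Total common minutes: 15.

15 minutes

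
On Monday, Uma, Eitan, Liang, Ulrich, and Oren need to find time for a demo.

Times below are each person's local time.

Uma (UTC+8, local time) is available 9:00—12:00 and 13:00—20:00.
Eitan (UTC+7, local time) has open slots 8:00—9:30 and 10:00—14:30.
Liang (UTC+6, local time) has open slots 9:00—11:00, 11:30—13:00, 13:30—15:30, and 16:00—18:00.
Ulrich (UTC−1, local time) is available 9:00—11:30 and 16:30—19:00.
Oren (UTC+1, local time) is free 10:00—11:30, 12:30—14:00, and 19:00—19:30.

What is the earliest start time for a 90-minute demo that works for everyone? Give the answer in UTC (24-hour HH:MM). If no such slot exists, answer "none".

Uma → UTC: 01:00–04:00, 05:00–12:00.
Eitan → UTC: 01:00–02:30, 03:00–07:30.
Liang → UTC: 03:00–05:00, 05:30–07:00, 07:30–09:30, 10:00–12:00.
Ulrich → UTC: 10:00–12:30, 17:30–20:00.
Oren → UTC: 09:00–10:30, 11:30–13:00, 18:00–18:30.
Uma ∩ Eitan: 01:00–02:30, 03:00–04:00, 05:00–07:30.
Uma ∩ Eitan ∩ Liang: 03:00–04:00, 05:30–07:00.
Uma ∩ Eitan ∩ Liang ∩ Ulrich: (none).
Uma ∩ Eitan ∩ Liang ∩ Ulrich ∩ Oren: (none).
Windows ≥ 90 min: (none).

none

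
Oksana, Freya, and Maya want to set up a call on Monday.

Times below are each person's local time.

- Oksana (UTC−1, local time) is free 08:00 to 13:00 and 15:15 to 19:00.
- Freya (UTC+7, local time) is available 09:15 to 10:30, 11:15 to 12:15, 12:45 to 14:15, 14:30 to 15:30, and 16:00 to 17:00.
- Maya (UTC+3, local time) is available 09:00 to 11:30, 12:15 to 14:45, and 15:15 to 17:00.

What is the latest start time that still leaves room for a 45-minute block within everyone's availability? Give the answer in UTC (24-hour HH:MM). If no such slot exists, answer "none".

Oksana → UTC: 09:00–14:00, 16:15–20:00.
Freya → UTC: 02:15–03:30, 04:15–05:15, 05:45–07:15, 07:30–08:30, 09:00–10:00.
Maya → UTC: 06:00–08:30, 09:15–11:45, 12:15–14:00.
Oksana ∩ Freya: 09:00–10:00.
Oksana ∩ Freya ∩ Maya: 09:15–10:00.
Windows ≥ 45 min: 09:15–10:00.
Latest start in the last window 09:15–10:00 is 10:00 − 45 min = 09:15.

09:15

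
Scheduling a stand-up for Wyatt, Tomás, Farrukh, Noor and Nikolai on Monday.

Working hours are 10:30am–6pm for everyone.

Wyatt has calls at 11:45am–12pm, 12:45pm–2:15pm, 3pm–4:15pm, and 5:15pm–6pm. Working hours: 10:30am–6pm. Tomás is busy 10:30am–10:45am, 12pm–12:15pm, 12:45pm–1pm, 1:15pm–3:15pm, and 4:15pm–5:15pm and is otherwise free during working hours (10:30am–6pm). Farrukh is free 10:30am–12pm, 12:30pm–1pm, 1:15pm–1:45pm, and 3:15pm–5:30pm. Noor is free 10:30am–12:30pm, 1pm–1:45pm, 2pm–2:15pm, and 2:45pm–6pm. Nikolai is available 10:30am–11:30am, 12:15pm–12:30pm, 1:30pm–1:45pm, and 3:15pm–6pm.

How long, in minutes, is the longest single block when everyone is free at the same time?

45 minutes

Wyatt free within 10:30–18:00: 10:30–11:45, 12:00–12:45, 14:15–15:00, 16:15–17:15.
Tomás free within 10:30–18:00: 10:45–12:00, 12:15–12:45, 13:00–13:15, 15:15–16:15, 17:15–18:00.
Wyatt ∩ Tomás: 10:45–11:45, 12:15–12:45.
Wyatt ∩ Tomás ∩ Farrukh: 10:45–11:45, 12:30–12:45.
Wyatt ∩ Tomás ∩ Farrukh ∩ Noor: 10:45–11:45.
Wyatt ∩ Tomás ∩ Farrukh ∩ Noor ∩ Nikolai: 10:45–11:30.
Single common window of 45 minutes.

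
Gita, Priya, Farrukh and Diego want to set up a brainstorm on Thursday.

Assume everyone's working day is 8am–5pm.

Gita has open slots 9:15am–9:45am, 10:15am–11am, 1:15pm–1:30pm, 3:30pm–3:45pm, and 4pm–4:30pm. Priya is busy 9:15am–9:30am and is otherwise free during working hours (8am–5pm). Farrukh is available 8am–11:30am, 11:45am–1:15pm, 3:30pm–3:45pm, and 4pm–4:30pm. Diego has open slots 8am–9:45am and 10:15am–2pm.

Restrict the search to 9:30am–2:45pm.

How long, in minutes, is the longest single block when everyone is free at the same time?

45 minutes

Priya free within 08:00–17:00: 08:00–09:15, 09:30–17:00.
Gita ∩ Priya: 09:30–09:45, 10:15–11:00, 13:15–13:30, 15:30–15:45, 16:00–16:30.
Gita ∩ Priya ∩ Farrukh: 09:30–09:45, 10:15–11:00, 15:30–15:45, 16:00–16:30.
Gita ∩ Priya ∩ Farrukh ∩ Diego: 09:30–09:45, 10:15–11:00.
Restricted to 09:30–14:45: 09:30–09:45, 10:15–11:00.
Common window lengths: 15, 45 min; longest is 45.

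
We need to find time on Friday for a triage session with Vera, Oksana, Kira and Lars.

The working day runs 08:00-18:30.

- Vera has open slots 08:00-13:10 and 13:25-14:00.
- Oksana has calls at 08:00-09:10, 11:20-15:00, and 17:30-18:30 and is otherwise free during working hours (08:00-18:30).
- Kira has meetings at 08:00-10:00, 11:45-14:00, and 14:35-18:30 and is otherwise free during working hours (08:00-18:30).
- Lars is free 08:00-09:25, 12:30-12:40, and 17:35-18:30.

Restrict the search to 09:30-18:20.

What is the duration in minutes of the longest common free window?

Oksana free within 08:00–18:30: 09:10–11:20, 15:00–17:30.
Kira free within 08:00–18:30: 10:00–11:45, 14:00–14:35.
Vera ∩ Oksana: 09:10–11:20.
Vera ∩ Oksana ∩ Kira: 10:00–11:20.
Vera ∩ Oksana ∩ Kira ∩ Lars: (none).
Restricted to 09:30–18:20: (none).
No common window.

0 minutes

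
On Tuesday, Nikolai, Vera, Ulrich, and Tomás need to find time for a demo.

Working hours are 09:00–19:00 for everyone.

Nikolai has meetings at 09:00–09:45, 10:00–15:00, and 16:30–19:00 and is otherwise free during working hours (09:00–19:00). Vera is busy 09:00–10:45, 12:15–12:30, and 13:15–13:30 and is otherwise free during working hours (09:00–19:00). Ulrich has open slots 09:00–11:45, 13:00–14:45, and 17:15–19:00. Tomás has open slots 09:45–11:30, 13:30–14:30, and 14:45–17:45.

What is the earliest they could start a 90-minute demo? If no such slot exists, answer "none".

none

Nikolai free within 09:00–19:00: 09:45–10:00, 15:00–16:30.
Vera free within 09:00–19:00: 10:45–12:15, 12:30–13:15, 13:30–19:00.
Nikolai ∩ Vera: 15:00–16:30.
Nikolai ∩ Vera ∩ Ulrich: (none).
Nikolai ∩ Vera ∩ Ulrich ∩ Tomás: (none).
Windows ≥ 90 min: (none).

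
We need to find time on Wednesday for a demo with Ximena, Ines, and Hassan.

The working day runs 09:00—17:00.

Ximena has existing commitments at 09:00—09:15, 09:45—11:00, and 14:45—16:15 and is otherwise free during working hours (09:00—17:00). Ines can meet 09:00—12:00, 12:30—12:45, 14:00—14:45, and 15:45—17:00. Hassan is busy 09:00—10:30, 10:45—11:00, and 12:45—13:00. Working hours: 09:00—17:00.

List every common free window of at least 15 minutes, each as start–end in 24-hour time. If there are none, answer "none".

11:00–12:00, 12:30–12:45, 14:00–14:45, 16:15–17:00

Ximena free within 09:00–17:00: 09:15–09:45, 11:00–14:45, 16:15–17:00.
Hassan free within 09:00–17:00: 10:30–10:45, 11:00–12:45, 13:00–17:00.
Ximena ∩ Ines: 09:15–09:45, 11:00–12:00, 12:30–12:45, 14:00–14:45, 16:15–17:00.
Ximena ∩ Ines ∩ Hassan: 11:00–12:00, 12:30–12:45, 14:00–14:45, 16:15–17:00.
Windows ≥ 15 min: 11:00–12:00, 12:30–12:45, 14:00–14:45, 16:15–17:00.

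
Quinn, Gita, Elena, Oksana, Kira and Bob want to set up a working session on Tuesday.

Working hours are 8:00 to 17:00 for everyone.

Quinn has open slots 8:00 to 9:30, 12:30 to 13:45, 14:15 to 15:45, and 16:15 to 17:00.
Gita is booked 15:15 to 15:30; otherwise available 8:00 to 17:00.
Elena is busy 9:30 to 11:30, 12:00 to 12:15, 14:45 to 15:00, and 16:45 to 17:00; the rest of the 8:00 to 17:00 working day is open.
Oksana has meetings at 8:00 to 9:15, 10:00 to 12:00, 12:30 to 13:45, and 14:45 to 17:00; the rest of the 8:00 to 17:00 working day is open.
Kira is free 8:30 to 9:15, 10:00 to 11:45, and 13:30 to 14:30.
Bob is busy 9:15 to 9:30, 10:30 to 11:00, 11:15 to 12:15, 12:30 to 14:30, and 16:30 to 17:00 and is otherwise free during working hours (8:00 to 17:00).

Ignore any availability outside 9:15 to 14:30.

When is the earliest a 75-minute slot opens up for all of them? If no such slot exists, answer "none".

none

Gita free within 08:00–17:00: 08:00–15:15, 15:30–17:00.
Elena free within 08:00–17:00: 08:00–09:30, 11:30–12:00, 12:15–14:45, 15:00–16:45.
Oksana free within 08:00–17:00: 09:15–10:00, 12:00–12:30, 13:45–14:45.
Bob free within 08:00–17:00: 08:00–09:15, 09:30–10:30, 11:00–11:15, 12:15–12:30, 14:30–16:30.
Quinn ∩ Gita: 08:00–09:30, 12:30–13:45, 14:15–15:15, 15:30–15:45, 16:15–17:00.
Quinn ∩ Gita ∩ Elena: 08:00–09:30, 12:30–13:45, 14:15–14:45, 15:00–15:15, 15:30–15:45, 16:15–16:45.
Quinn ∩ Gita ∩ Elena ∩ Oksana: 09:15–09:30, 14:15–14:45.
Quinn ∩ Gita ∩ Elena ∩ Oksana ∩ Kira: 14:15–14:30.
Quinn ∩ Gita ∩ Elena ∩ Oksana ∩ Kira ∩ Bob: (none).
Restricted to 09:15–14:30: (none).
Windows ≥ 75 min: (none).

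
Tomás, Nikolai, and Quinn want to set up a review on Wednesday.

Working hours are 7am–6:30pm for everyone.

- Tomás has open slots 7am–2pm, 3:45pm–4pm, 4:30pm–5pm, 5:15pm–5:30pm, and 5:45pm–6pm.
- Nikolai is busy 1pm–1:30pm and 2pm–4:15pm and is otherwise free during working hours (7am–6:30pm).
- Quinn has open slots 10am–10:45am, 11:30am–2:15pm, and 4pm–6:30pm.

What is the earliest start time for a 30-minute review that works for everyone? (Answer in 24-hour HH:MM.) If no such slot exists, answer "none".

10:00

Nikolai free within 07:00–18:30: 07:00–13:00, 13:30–14:00, 16:15–18:30.
Tomás ∩ Nikolai: 07:00–13:00, 13:30–14:00, 16:30–17:00, 17:15–17:30, 17:45–18:00.
Tomás ∩ Nikolai ∩ Quinn: 10:00–10:45, 11:30–13:00, 13:30–14:00, 16:30–17:00, 17:15–17:30, 17:45–18:00.
Windows ≥ 30 min: 10:00–10:45, 11:30–13:00, 13:30–14:00, 16:30–17:00.
Earliest such window starts at 10:00.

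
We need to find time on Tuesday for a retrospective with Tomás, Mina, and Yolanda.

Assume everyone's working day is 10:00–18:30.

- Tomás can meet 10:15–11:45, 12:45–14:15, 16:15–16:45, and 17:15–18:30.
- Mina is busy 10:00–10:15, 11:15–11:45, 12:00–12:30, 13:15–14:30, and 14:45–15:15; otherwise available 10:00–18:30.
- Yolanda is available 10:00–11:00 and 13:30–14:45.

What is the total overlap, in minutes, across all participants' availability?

45 minutes

Mina free within 10:00–18:30: 10:15–11:15, 11:45–12:00, 12:30–13:15, 14:30–14:45, 15:15–18:30.
Tomás ∩ Mina: 10:15–11:15, 12:45–13:15, 16:15–16:45, 17:15–18:30.
Tomás ∩ Mina ∩ Yolanda: 10:15–11:00.
Total common minutes: 45.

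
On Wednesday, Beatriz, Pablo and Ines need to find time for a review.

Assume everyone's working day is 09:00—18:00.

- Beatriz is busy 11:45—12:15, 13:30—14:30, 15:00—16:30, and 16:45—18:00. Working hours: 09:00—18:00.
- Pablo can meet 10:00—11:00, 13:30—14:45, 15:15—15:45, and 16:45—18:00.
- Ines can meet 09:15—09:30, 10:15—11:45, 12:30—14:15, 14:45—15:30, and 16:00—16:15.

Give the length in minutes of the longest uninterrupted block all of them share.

Beatriz free within 09:00–18:00: 09:00–11:45, 12:15–13:30, 14:30–15:00, 16:30–16:45.
Beatriz ∩ Pablo: 10:00–11:00, 14:30–14:45.
Beatriz ∩ Pablo ∩ Ines: 10:15–11:00.
Single common window of 45 minutes.

45 minutes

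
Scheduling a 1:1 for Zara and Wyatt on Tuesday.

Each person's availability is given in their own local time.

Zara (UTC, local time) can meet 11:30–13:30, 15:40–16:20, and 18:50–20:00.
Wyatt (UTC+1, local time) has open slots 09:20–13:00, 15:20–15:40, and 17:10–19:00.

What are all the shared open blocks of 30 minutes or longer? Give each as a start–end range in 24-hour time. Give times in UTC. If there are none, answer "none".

11:30–12:00

Zara → UTC: 11:30–13:30, 15:40–16:20, 18:50–20:00.
Wyatt → UTC: 08:20–12:00, 14:20–14:40, 16:10–18:00.
Zara ∩ Wyatt: 11:30–12:00, 16:10–16:20.
Windows ≥ 30 min: 11:30–12:00.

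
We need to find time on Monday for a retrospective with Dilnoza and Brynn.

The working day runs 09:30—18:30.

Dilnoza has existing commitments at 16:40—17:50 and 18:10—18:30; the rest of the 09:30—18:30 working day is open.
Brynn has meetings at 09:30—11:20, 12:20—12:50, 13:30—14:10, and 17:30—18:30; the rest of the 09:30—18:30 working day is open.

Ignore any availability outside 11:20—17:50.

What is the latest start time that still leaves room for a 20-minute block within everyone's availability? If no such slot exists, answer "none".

16:20

Dilnoza free within 09:30–18:30: 09:30–16:40, 17:50–18:10.
Brynn free within 09:30–18:30: 11:20–12:20, 12:50–13:30, 14:10–17:30.
Dilnoza ∩ Brynn: 11:20–12:20, 12:50–13:30, 14:10–16:40.
Restricted to 11:20–17:50: 11:20–12:20, 12:50–13:30, 14:10–16:40.
Windows ≥ 20 min: 11:20–12:20, 12:50–13:30, 14:10–16:40.
Latest start in the last window 14:10–16:40 is 16:40 − 20 min = 16:20.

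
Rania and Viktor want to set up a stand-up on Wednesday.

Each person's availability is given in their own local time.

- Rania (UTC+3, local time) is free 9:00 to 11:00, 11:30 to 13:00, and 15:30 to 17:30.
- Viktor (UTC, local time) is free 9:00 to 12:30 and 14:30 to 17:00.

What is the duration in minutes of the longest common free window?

Rania → UTC: 06:00–08:00, 08:30–10:00, 12:30–14:30.
Viktor → UTC: 09:00–12:30, 14:30–17:00.
Rania ∩ Viktor: 09:00–10:00.
Single common window of 60 minutes.

60 minutes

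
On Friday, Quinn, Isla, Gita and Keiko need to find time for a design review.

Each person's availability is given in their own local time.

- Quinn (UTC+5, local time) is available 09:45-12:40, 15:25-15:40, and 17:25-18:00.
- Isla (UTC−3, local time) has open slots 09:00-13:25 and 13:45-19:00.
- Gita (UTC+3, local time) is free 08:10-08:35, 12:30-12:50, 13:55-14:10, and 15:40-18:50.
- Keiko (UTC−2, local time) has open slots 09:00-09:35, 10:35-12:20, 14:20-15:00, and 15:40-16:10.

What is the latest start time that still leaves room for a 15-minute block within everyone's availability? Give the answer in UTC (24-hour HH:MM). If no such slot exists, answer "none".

12:45

Quinn → UTC: 04:45–07:40, 10:25–10:40, 12:25–13:00.
Isla → UTC: 12:00–16:25, 16:45–22:00.
Gita → UTC: 05:10–05:35, 09:30–09:50, 10:55–11:10, 12:40–15:50.
Keiko → UTC: 11:00–11:35, 12:35–14:20, 16:20–17:00, 17:40–18:10.
Quinn ∩ Isla: 12:25–13:00.
Quinn ∩ Isla ∩ Gita: 12:40–13:00.
Quinn ∩ Isla ∩ Gita ∩ Keiko: 12:40–13:00.
Windows ≥ 15 min: 12:40–13:00.
Latest start in the last window 12:40–13:00 is 13:00 − 15 min = 12:45.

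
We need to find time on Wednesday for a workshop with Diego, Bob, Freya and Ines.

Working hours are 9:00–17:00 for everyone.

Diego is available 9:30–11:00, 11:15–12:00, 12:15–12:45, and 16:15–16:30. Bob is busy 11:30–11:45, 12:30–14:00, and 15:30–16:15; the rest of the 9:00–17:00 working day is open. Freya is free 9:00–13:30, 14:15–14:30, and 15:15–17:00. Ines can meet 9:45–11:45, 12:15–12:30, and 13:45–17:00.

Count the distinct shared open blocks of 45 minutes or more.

Bob free within 09:00–17:00: 09:00–11:30, 11:45–12:30, 14:00–15:30, 16:15–17:00.
Diego ∩ Bob: 09:30–11:00, 11:15–11:30, 11:45–12:00, 12:15–12:30, 16:15–16:30.
Diego ∩ Bob ∩ Freya: 09:30–11:00, 11:15–11:30, 11:45–12:00, 12:15–12:30, 16:15–16:30.
Diego ∩ Bob ∩ Freya ∩ Ines: 09:45–11:00, 11:15–11:30, 12:15–12:30, 16:15–16:30.
Windows ≥ 45 min: 09:45–11:00.
That's 1 window.

1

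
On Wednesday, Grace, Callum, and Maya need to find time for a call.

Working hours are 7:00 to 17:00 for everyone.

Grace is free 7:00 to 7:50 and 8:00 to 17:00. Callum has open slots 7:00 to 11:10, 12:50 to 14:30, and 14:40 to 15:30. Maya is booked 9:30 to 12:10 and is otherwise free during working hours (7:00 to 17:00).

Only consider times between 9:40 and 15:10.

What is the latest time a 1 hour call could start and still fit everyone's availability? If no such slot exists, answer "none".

Maya free within 07:00–17:00: 07:00–09:30, 12:10–17:00.
Grace ∩ Callum: 07:00–07:50, 08:00–11:10, 12:50–14:30, 14:40–15:30.
Grace ∩ Callum ∩ Maya: 07:00–07:50, 08:00–09:30, 12:50–14:30, 14:40–15:30.
Restricted to 09:40–15:10: 12:50–14:30, 14:40–15:10.
Windows ≥ 60 min: 12:50–14:30.
Latest start in the last window 12:50–14:30 is 14:30 − 60 min = 13:30.

13:30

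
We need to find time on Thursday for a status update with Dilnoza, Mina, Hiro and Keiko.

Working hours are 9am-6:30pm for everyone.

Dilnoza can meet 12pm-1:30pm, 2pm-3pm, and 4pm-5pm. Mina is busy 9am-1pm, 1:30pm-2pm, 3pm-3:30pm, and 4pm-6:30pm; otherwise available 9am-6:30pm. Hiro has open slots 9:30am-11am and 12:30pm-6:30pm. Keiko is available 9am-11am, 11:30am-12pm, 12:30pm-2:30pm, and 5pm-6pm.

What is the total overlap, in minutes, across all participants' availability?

60 minutes

Mina free within 09:00–18:30: 13:00–13:30, 14:00–15:00, 15:30–16:00.
Dilnoza ∩ Mina: 13:00–13:30, 14:00–15:00.
Dilnoza ∩ Mina ∩ Hiro: 13:00–13:30, 14:00–15:00.
Dilnoza ∩ Mina ∩ Hiro ∩ Keiko: 13:00–13:30, 14:00–14:30.
Total common minutes: 30 + 30 = 60.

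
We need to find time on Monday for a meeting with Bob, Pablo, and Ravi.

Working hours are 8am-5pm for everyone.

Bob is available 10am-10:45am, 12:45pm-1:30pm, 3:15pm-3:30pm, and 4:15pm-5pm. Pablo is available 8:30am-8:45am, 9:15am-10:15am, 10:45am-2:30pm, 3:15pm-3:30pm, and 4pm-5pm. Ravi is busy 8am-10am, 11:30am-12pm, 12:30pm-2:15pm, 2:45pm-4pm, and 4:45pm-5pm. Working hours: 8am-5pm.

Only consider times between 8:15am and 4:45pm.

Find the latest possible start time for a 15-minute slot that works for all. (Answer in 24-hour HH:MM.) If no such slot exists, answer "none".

Ravi free within 08:00–17:00: 10:00–11:30, 12:00–12:30, 14:15–14:45, 16:00–16:45.
Bob ∩ Pablo: 10:00–10:15, 12:45–13:30, 15:15–15:30, 16:15–17:00.
Bob ∩ Pablo ∩ Ravi: 10:00–10:15, 16:15–16:45.
Restricted to 08:15–16:45: 10:00–10:15, 16:15–16:45.
Windows ≥ 15 min: 10:00–10:15, 16:15–16:45.
Latest start in the last window 16:15–16:45 is 16:45 − 15 min = 16:30.

16:30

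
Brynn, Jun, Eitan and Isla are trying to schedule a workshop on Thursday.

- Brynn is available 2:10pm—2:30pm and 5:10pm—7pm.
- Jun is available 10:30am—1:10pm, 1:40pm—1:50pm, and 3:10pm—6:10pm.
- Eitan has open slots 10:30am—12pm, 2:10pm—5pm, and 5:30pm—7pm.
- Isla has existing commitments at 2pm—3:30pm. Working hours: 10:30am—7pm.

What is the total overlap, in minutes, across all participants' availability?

Isla free within 10:30–19:00: 10:30–14:00, 15:30–19:00.
Brynn ∩ Jun: 17:10–18:10.
Brynn ∩ Jun ∩ Eitan: 17:30–18:10.
Brynn ∩ Jun ∩ Eitan ∩ Isla: 17:30–18:10.
Total common minutes: 40.

40 minutes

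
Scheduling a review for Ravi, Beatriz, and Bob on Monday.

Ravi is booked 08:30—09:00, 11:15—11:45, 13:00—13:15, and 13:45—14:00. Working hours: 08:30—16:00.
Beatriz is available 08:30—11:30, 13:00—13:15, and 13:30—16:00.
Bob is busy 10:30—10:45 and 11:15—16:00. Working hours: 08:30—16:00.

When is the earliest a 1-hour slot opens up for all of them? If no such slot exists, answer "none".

09:00

Ravi free within 08:30–16:00: 09:00–11:15, 11:45–13:00, 13:15–13:45, 14:00–16:00.
Bob free within 08:30–16:00: 08:30–10:30, 10:45–11:15.
Ravi ∩ Beatriz: 09:00–11:15, 13:30–13:45, 14:00–16:00.
Ravi ∩ Beatriz ∩ Bob: 09:00–10:30, 10:45–11:15.
Windows ≥ 60 min: 09:00–10:30.
Earliest such window starts at 09:00.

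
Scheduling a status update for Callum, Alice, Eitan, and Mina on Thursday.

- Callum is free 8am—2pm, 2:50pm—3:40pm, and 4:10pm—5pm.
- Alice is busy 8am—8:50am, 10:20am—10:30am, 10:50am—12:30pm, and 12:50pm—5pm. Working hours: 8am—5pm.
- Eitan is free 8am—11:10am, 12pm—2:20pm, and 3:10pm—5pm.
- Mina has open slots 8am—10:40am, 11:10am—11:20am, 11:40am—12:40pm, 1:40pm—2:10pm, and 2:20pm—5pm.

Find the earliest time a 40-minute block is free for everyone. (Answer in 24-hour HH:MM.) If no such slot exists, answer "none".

08:50

Alice free within 08:00–17:00: 08:50–10:20, 10:30–10:50, 12:30–12:50.
Callum ∩ Alice: 08:50–10:20, 10:30–10:50, 12:30–12:50.
Callum ∩ Alice ∩ Eitan: 08:50–10:20, 10:30–10:50, 12:30–12:50.
Callum ∩ Alice ∩ Eitan ∩ Mina: 08:50–10:20, 10:30–10:40, 12:30–12:40.
Windows ≥ 40 min: 08:50–10:20.
Earliest such window starts at 08:50.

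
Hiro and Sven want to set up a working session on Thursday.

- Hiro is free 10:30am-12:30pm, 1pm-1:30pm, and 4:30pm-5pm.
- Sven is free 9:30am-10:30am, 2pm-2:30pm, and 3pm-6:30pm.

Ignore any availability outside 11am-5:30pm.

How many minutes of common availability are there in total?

30 minutes

Hiro ∩ Sven: 16:30–17:00.
Restricted to 11:00–17:30: 16:30–17:00.
Total common minutes: 30.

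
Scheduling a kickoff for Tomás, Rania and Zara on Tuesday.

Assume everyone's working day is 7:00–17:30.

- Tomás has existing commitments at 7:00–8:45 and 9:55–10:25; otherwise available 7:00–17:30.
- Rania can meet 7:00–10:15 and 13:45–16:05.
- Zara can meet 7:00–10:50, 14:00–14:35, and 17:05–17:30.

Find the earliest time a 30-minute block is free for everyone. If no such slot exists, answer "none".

08:45

Tomás free within 07:00–17:30: 08:45–09:55, 10:25–17:30.
Tomás ∩ Rania: 08:45–09:55, 13:45–16:05.
Tomás ∩ Rania ∩ Zara: 08:45–09:55, 14:00–14:35.
Windows ≥ 30 min: 08:45–09:55, 14:00–14:35.
Earliest such window starts at 08:45.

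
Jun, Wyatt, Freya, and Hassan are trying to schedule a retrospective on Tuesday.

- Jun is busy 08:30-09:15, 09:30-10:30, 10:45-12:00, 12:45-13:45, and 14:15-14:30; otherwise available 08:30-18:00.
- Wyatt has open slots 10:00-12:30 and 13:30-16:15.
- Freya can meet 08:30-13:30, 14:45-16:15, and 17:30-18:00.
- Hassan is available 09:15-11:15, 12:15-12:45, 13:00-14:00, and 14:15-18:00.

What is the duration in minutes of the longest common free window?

90 minutes

Jun free within 08:30–18:00: 09:15–09:30, 10:30–10:45, 12:00–12:45, 13:45–14:15, 14:30–18:00.
Jun ∩ Wyatt: 10:30–10:45, 12:00–12:30, 13:45–14:15, 14:30–16:15.
Jun ∩ Wyatt ∩ Freya: 10:30–10:45, 12:00–12:30, 14:45–16:15.
Jun ∩ Wyatt ∩ Freya ∩ Hassan: 10:30–10:45, 12:15–12:30, 14:45–16:15.
Common window lengths: 15, 15, 90 min; longest is 90.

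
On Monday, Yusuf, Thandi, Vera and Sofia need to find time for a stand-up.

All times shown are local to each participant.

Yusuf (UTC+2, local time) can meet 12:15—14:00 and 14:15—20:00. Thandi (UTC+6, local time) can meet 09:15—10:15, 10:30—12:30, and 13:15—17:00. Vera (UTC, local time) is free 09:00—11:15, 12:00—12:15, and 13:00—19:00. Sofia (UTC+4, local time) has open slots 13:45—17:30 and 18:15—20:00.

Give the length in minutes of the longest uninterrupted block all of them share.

Yusuf → UTC: 10:15–12:00, 12:15–18:00.
Thandi → UTC: 03:15–04:15, 04:30–06:30, 07:15–11:00.
Vera → UTC: 09:00–11:15, 12:00–12:15, 13:00–19:00.
Sofia → UTC: 09:45–13:30, 14:15–16:00.
Yusuf ∩ Thandi: 10:15–11:00.
Yusuf ∩ Thandi ∩ Vera: 10:15–11:00.
Yusuf ∩ Thandi ∩ Vera ∩ Sofia: 10:15–11:00.
Single common window of 45 minutes.

45 minutes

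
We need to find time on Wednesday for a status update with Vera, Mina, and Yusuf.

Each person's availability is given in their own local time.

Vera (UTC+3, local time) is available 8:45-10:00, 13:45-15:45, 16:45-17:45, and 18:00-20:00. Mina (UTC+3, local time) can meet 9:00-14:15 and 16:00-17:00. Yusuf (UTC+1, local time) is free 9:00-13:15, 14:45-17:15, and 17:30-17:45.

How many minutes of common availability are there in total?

Vera → UTC: 05:45–07:00, 10:45–12:45, 13:45–14:45, 15:00–17:00.
Mina → UTC: 06:00–11:15, 13:00–14:00.
Yusuf → UTC: 08:00–12:15, 13:45–16:15, 16:30–16:45.
Vera ∩ Mina: 06:00–07:00, 10:45–11:15, 13:45–14:00.
Vera ∩ Mina ∩ Yusuf: 10:45–11:15, 13:45–14:00.
Total common minutes: 30 + 15 = 45.

45 minutes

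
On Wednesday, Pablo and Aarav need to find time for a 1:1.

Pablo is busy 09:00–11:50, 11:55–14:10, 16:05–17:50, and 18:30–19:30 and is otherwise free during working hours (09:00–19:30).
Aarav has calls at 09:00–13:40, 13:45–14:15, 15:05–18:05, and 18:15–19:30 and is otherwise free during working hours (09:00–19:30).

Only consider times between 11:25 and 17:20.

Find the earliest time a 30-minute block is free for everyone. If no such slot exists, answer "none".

Pablo free within 09:00–19:30: 11:50–11:55, 14:10–16:05, 17:50–18:30.
Aarav free within 09:00–19:30: 13:40–13:45, 14:15–15:05, 18:05–18:15.
Pablo ∩ Aarav: 14:15–15:05, 18:05–18:15.
Restricted to 11:25–17:20: 14:15–15:05.
Windows ≥ 30 min: 14:15–15:05.
Earliest such window starts at 14:15.

14:15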